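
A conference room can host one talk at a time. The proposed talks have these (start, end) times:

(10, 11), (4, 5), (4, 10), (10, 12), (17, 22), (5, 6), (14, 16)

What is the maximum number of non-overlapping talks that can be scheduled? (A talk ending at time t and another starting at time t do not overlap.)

5

Sorted by end: (4,5)  (5,6)  (4,10)  (10,11)  (10,12)  (14,16)  (17,22)
take (4,5); take (5,6); skip (4,10); take (10,11); skip (10,12); take (14,16); take (17,22).
Selected 5 talks.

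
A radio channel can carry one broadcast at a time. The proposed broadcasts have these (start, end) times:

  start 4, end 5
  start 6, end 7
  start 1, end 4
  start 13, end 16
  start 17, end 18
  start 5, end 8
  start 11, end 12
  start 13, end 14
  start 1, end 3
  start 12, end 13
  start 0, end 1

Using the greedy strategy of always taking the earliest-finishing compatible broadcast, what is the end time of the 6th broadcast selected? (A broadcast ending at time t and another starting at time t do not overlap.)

13

Greedy by earliest finish: after sorting by end time, pick each interval compatible with the last pick.
By end time: (0,1), (1,3), (1,4), (4,5), (6,7), (5,8), (11,12), (12,13), (13,14), (13,16), (17,18).
Pick (0,1); next start ≥ 1 → (1,3); next start ≥ 3 → (4,5); next start ≥ 5 → (6,7); next start ≥ 7 → (11,12); next start ≥ 12 → (12,13); next start ≥ 13 → (13,14); next start ≥ 14 → (17,18).
Selected: (0,1) (1,3) (4,5) (6,7) (11,12) (12,13) (13,14) (17,18)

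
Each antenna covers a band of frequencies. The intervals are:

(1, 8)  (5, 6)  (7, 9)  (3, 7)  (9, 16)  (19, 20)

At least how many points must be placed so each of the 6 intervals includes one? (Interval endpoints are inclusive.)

3

Sort by right endpoint; whenever an interval is uncovered, place a point at its right end.
By right end: [5,6]  [3,7]  [1,8]  [7,9]  [9,16]  [19,20]
[5,6] uncovered → point at 6; [7,9] uncovered → point at 9; [19,20] uncovered → point at 20.
Points: 6, 9, 20 (3 total).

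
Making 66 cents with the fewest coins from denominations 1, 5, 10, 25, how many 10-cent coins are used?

66 − 2×25→16 − 1×10→6 − 1×5→1 − 1×1→0
Count of 10: 1

1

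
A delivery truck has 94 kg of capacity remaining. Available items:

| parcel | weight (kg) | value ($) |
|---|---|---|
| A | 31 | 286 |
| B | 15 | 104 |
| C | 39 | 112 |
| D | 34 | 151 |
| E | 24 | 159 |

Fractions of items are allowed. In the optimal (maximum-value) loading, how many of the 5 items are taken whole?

3

Greedy by value/weight ratio, highest first.
Ratios (sorted): A 9.23, B 6.93, E 6.62, D 4.44, C 2.87
take A (31 @ 286); take B (15 @ 104); take E (24 @ 159); take 24/34 of D → 106.59. Capacity used 94/94.
3 item(s) taken whole; one partial (take 24/34 of D).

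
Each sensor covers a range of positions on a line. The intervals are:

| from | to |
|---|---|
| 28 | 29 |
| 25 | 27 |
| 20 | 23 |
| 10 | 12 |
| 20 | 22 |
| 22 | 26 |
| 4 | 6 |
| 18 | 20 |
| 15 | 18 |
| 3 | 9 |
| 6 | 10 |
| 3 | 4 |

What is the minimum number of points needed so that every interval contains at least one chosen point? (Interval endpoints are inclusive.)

6

By right end: [3,4]  [4,6]  [3,9]  [6,10]  [10,12]  [15,18]  [18,20]  [20,22]  [20,23]  [22,26]  [25,27]  [28,29]
[3,4] uncovered → point at 4; [6,10] uncovered → point at 10; [15,18] uncovered → point at 18; [20,22] uncovered → point at 22; [25,27] uncovered → point at 27; [28,29] uncovered → point at 29.
Points: 4, 10, 18, 22, 27, 29 (6 total).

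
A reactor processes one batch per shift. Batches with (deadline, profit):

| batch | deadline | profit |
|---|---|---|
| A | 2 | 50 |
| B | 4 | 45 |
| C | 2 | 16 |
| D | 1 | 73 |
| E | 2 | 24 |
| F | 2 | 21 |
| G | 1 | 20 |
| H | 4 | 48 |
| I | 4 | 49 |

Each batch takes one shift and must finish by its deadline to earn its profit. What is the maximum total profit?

220

Profit order: D=73 A=50 I=49 H=48 B=45 E=24 F=21 G=20 C=16
Assign: D→slot 1, A→slot 2, I→slot 4, H→slot 3, B skipped, E skipped, F skipped, G skipped, C skipped.
Slots: [1:D] [2:A] [3:H] [4:I]
Profit = 73 + 50 + 48 + 49 = 220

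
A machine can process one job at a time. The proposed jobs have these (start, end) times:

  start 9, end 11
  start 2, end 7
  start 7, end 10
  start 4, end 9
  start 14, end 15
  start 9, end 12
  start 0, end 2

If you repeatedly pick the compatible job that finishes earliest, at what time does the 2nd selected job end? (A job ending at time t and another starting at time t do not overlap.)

7

Sorted by end: (0,2)  (2,7)  (4,9)  (7,10)  (9,11)  (9,12)  (14,15)
take (0,2); take (2,7); take (7,10); skip (9,11); take (14,15).
Selected: (0,2) (2,7) (7,10) (14,15)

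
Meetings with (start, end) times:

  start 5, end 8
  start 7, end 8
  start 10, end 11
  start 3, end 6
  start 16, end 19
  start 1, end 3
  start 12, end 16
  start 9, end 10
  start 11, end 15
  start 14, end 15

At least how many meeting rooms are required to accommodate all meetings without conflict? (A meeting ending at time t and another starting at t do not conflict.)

3

starts: [1, 3, 5, 7, 9, 10, 11, 12, 14, 16]
ends:   [3, 6, 8, 8, 10, 11, 15, 15, 16, 19]
s1→1 e3→0 s3→1 s5→2 e6→1 s7→2 e8→1 e8→0 s9→1 e10→0 s10→1 e11→0 s11→1 s12→2 s14→3  — peak 3.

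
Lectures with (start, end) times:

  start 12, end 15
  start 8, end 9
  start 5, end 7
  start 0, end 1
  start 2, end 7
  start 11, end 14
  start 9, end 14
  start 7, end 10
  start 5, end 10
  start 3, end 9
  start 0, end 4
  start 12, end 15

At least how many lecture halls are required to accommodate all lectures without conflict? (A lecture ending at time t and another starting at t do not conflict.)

4

Count concurrent intervals with a sweep; the peak is the room count.
Events (time:±→running): 0:+→1 0:+→2 1:-→1 2:+→2 3:+→3 4:-→2 5:+→3 5:+→4 … peak 4.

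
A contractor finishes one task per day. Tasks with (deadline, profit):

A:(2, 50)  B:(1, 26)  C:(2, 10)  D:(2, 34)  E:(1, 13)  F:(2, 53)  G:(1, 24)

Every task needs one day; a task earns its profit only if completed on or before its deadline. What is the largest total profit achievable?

Take jobs in profit order; each goes to the latest open slot no later than its deadline.
Profit order: F=53 A=50 D=34 B=26 G=24 E=13 C=10
Assign: F→slot 2, A→slot 1, D skipped, B skipped, G skipped, E skipped, C skipped.
Slots: [1:A] [2:F]
Profit = 50 + 53 = 103

103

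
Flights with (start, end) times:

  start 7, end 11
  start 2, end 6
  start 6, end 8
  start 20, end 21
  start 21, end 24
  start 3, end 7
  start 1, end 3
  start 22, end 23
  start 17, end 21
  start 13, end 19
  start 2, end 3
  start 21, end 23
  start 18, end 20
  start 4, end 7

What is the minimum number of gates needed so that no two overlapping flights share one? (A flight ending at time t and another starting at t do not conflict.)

starts: [1, 2, 2, 3, 4, 6, 7, 13, 17, 18, 20, 21, 21, 22]
ends:   [3, 3, 6, 7, 7, 8, 11, 19, 20, 21, 21, 23, 23, 24]
s1→1 s2→2 s2→3  — peak 3.

3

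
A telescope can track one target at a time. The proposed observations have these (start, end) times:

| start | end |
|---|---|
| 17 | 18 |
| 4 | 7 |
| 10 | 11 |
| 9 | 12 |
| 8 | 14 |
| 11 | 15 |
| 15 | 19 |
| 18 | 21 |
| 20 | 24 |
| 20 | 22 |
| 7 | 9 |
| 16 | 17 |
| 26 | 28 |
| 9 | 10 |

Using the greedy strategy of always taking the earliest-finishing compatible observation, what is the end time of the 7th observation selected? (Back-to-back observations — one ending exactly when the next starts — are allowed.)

18

Order by finish time; keep every interval that doesn't clash with the previous kept one.
By end time: (4,7), (7,9), (9,10), (10,11), (9,12), (8,14), (11,15), (16,17), (17,18), (15,19), (18,21), (20,22), (20,24), (26,28).
Pick (4,7); next start ≥ 7 → (7,9); next start ≥ 9 → (9,10); next start ≥ 10 → (10,11); next start ≥ 11 → (11,15); next start ≥ 15 → (16,17); next start ≥ 17 → (17,18); next start ≥ 18 → (18,21); next start ≥ 21 → (26,28).
Selected: (4,7) (7,9) (9,10) (10,11) (11,15) (16,17) (17,18) (18,21) (26,28)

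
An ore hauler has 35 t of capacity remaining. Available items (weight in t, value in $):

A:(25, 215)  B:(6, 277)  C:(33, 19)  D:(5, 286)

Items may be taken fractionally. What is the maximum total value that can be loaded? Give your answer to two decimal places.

Sort by value per unit weight and fill in that order.
Ratios (sorted): D 57.20, B 46.17, A 8.60, C 0.58
take D (5 @ 286); take B (6 @ 277); take 24/25 of A → 206.40. Capacity used 35/35.
Total value = 769.40

769.40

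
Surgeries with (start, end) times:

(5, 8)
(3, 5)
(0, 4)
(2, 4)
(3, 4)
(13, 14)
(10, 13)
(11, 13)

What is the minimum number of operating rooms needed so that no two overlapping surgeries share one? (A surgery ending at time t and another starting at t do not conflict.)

4

Events (time:±→running): 0:+→1 2:+→2 3:+→3 3:+→4 … peak 4.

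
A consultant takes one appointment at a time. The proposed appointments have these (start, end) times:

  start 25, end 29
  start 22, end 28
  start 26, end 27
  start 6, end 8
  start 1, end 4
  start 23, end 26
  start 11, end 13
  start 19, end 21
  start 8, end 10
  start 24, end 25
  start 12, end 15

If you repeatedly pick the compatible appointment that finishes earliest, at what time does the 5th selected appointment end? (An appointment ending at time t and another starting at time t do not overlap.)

21

Order by finish time; keep every interval that doesn't clash with the previous kept one.
Sorted by end: (1,4)  (6,8)  (8,10)  (11,13)  (12,15)  (19,21)  (24,25)  (23,26)  (26,27)  (22,28)  (25,29)
take (1,4); take (6,8); take (8,10); take (11,13); take (19,21); take (24,25); take (26,27); skip (22,28).
Selected: (1,4) (6,8) (8,10) (11,13) (19,21) (24,25) (26,27)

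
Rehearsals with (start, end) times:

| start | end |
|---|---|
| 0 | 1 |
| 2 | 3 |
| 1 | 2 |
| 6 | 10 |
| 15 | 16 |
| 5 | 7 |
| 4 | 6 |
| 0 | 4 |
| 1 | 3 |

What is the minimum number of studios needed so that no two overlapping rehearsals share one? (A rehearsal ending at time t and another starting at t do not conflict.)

3

Count concurrent intervals with a sweep; the peak is the room count.
starts: [0, 0, 1, 1, 2, 4, 5, 6, 15]
ends:   [1, 2, 3, 3, 4, 6, 7, 10, 16]
s0→1 s0→2 e1→1 s1→2 s1→3  — peak 3.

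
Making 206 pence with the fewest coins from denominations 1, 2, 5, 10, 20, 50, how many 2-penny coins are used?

0

206 − 4×50→6 − 1×5→1 − 1×1→0
Count of 2: 0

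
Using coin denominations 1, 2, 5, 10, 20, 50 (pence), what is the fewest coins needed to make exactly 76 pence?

4

Greedy: take as many of the largest coin as possible, then repeat with the remainder.
76 − 1×50→26 − 1×20→6 − 1×5→1 − 1×1→0
Total coins = 1 + 1 + 1 + 1 = 4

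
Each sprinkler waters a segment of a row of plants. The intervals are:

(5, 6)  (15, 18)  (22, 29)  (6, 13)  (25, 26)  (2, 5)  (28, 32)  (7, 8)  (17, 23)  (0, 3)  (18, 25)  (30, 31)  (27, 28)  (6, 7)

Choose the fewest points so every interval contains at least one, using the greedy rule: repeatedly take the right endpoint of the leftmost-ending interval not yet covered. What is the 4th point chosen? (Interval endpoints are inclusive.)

Process intervals by earliest right end; each time one isn't hit yet, stab at its right endpoint.
By right end: [0,3]  [2,5]  [5,6]  [6,7]  [7,8]  [6,13]  [15,18]  [17,23]  [18,25]  [25,26]  [27,28]  [22,29]  [30,31]  [28,32]
[0,3] uncovered → point at 3; [5,6] uncovered → point at 6; [7,8] uncovered → point at 8; [15,18] uncovered → point at 18; [25,26] uncovered → point at 26; [27,28] uncovered → point at 28; [30,31] uncovered → point at 31.
Points: 3, 6, 8, 18, 26, 28, 31 (7 total).

18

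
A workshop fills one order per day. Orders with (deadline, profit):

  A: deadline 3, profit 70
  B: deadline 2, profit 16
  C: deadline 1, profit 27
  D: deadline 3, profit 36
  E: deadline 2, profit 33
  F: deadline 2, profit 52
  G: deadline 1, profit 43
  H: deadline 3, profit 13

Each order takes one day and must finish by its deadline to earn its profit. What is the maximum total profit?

165

By profit: A(d3,70), F(d2,52), G(d1,43), D(d3,36), E(d2,33), C(d1,27), B(d2,16), H(d3,13)
A→slot 3; F→slot 2; G→slot 1; D skipped; E skipped; C skipped; B skipped; H skipped.
Profit = 43 + 52 + 70 = 165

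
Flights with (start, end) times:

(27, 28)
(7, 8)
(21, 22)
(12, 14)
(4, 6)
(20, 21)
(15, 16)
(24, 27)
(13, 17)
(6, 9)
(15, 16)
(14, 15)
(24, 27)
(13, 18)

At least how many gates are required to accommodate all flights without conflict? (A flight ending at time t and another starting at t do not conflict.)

4

Events (time:±→running): 4:+→1 6:-→0 6:+→1 7:+→2 8:-→1 9:-→0 12:+→1 13:+→2 13:+→3 14:-→2 14:+→3 15:-→2 15:+→3 15:+→4 … peak 4.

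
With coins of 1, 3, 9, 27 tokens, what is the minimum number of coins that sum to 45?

3

45 = 1×27 + 2×9
Total coins = 1 + 2 = 3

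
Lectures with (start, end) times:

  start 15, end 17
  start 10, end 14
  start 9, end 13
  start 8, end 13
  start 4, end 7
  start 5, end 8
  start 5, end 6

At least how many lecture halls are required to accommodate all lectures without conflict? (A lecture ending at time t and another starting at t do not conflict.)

3

Events (time:±→running): 4:+→1 5:+→2 5:+→3 … peak 3.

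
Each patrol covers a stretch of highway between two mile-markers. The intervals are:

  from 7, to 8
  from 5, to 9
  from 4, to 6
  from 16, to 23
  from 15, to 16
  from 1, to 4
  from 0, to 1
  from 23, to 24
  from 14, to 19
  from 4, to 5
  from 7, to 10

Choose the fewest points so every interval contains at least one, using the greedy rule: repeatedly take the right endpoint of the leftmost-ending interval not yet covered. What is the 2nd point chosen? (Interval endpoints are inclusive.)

Sort by right endpoint; whenever an interval is uncovered, place a point at its right end.
Sorted: [0,1] [1,4] [4,5] [4,6] [7,8] [5,9] [7,10] [15,16] [14,19] [16,23] [23,24]
{[0,1],[1,4]} hit by 1; {[4,5],[4,6]} hit by 5; {[7,8],[5,9],[7,10]} hit by 8; {[15,16],[14,19],[16,23]} hit by 16; {[23,24]} hit by 24.
Points: 1, 5, 8, 16, 24 (5 total).

5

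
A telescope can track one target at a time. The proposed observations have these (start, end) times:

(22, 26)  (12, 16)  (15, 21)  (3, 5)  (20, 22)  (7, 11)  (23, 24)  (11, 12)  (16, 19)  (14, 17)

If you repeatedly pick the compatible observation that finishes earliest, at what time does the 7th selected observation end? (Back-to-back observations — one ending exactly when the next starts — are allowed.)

By end time: (3,5), (7,11), (11,12), (12,16), (14,17), (16,19), (15,21), (20,22), (23,24), (22,26).
Pick (3,5); next start ≥ 5 → (7,11); next start ≥ 11 → (11,12); next start ≥ 12 → (12,16); next start ≥ 16 → (16,19); next start ≥ 19 → (20,22); next start ≥ 22 → (23,24).
Selected: (3,5) (7,11) (11,12) (12,16) (16,19) (20,22) (23,24)

24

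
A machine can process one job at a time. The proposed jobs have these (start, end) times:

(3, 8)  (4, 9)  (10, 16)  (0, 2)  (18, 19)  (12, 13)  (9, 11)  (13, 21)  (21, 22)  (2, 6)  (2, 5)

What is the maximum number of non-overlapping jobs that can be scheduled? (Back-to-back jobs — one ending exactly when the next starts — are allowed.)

By end time: (0,2), (2,5), (2,6), (3,8), (4,9), (9,11), (12,13), (10,16), (18,19), (13,21), (21,22).
Pick (0,2); next start ≥ 2 → (2,5); next start ≥ 5 → (9,11); next start ≥ 11 → (12,13); next start ≥ 13 → (18,19); next start ≥ 19 → (21,22).
Selected 6 jobs.

6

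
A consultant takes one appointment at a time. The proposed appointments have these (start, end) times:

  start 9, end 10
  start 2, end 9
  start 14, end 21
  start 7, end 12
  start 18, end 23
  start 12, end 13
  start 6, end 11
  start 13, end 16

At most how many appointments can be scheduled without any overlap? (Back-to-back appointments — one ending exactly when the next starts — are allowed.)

5

Sorted by end: (2,9)  (9,10)  (6,11)  (7,12)  (12,13)  (13,16)  (14,21)  (18,23)
take (2,9); take (9,10); skip (7,12); take (12,13); take (13,16); take (18,23).
Selected 5 appointments.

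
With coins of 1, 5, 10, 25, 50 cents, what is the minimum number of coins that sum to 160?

Greedy: take as many of the largest coin as possible, then repeat with the remainder.
160 = 3×50 + 1×10
Total coins = 3 + 1 = 4

4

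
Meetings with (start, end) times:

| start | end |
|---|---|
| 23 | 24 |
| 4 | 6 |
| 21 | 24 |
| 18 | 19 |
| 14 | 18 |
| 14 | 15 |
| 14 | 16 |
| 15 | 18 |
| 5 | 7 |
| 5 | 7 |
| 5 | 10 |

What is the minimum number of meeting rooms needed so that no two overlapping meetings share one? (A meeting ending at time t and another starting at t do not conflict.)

4

starts: [4, 5, 5, 5, 14, 14, 14, 15, 18, 21, 23]
ends:   [6, 7, 7, 10, 15, 16, 18, 18, 19, 24, 24]
s4→1 s5→2 s5→3 s5→4  — peak 4.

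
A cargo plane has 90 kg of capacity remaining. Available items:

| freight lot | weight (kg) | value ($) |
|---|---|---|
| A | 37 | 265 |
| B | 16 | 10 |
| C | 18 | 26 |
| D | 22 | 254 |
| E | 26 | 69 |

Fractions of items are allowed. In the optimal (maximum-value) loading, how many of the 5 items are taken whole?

3

Greedy by value/weight ratio, highest first.
Ratios (sorted): D 11.55, A 7.16, E 2.65, C 1.44, B 0.62
take D (22 @ 254); take A (37 @ 265); take E (26 @ 69); take 5/18 of C → 7.22. Capacity used 90/90.
3 item(s) taken whole; one partial (take 5/18 of C).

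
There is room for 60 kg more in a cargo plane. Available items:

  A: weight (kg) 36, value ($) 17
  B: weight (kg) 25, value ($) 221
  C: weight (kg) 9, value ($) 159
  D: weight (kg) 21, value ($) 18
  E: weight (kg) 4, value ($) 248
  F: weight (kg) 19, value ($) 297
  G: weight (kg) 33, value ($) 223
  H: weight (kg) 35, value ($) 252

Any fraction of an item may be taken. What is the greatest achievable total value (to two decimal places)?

946.60

Order: E (248/4=62.00) > C (159/9=17.67) > F (297/19=15.63) > B (221/25=8.84) > H (252/35=7.20) > G (223/33=6.76) > D (18/21=0.86) > A (17/36=0.47)
Fill: take E (4 @ 248) → take C (9 @ 159) → take F (19 @ 297) → take B (25 @ 221) → take 3/35 of H → 21.60; 60/60 used.
Total value = 946.60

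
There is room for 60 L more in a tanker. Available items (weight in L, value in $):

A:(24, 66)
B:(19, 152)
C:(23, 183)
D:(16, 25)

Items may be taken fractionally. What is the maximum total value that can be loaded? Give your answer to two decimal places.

Greedy by value/weight ratio, highest first.
Ratios (sorted): B 8.00, C 7.96, A 2.75, D 1.56
take B (19 @ 152); take C (23 @ 183); take 18/24 of A → 49.50. Capacity used 60/60.
Total value = 384.50

384.50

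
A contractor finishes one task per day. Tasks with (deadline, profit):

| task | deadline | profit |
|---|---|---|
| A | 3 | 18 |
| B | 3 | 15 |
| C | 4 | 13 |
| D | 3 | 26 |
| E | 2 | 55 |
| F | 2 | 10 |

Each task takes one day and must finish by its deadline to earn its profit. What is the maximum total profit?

Sort by profit descending; place each in the latest free slot ≤ its deadline.
By profit: E(d2,55), D(d3,26), A(d3,18), B(d3,15), C(d4,13), F(d2,10)
E→slot 2; D→slot 3; A→slot 1; B skipped; C→slot 4; F skipped.
Profit = 18 + 55 + 26 + 13 = 112

112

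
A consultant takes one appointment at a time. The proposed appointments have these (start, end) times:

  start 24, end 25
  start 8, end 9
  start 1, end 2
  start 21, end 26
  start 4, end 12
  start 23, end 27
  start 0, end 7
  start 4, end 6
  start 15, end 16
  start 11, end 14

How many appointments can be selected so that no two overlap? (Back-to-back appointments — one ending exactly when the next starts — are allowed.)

By end time: (1,2), (4,6), (0,7), (8,9), (4,12), (11,14), (15,16), (24,25), (21,26), (23,27).
Pick (1,2); next start ≥ 2 → (4,6); next start ≥ 6 → (8,9); next start ≥ 9 → (11,14); next start ≥ 14 → (15,16); next start ≥ 16 → (24,25).
Selected 6 appointments.

6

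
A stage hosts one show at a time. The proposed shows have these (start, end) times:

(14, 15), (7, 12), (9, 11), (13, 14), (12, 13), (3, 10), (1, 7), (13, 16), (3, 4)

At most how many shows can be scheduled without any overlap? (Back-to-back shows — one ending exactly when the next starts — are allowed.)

By end time: (3,4), (1,7), (3,10), (9,11), (7,12), (12,13), (13,14), (14,15), (13,16).
Pick (3,4); next start ≥ 4 → (9,11); next start ≥ 11 → (12,13); next start ≥ 13 → (13,14); next start ≥ 14 → (14,15).
Selected 5 shows.

5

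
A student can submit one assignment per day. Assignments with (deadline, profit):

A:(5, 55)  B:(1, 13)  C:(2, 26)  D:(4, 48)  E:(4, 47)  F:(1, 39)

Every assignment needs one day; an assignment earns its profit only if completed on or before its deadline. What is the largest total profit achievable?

Sort by profit descending; place each in the latest free slot ≤ its deadline.
By profit: A(d5,55), D(d4,48), E(d4,47), F(d1,39), C(d2,26), B(d1,13)
A→slot 5; D→slot 4; E→slot 3; F→slot 1; C→slot 2; B skipped.
Profit = 39 + 26 + 47 + 48 + 55 = 215

215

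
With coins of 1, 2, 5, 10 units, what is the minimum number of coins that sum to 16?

16 − 1×10→6 − 1×5→1 − 1×1→0
Total coins = 1 + 1 + 1 = 3

3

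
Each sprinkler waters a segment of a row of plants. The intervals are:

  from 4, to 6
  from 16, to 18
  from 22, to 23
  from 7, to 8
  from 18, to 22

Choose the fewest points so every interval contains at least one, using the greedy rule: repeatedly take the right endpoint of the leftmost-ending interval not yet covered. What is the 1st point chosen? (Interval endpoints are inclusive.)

Sort by right endpoint; whenever an interval is uncovered, place a point at its right end.
Sorted: [4,6] [7,8] [16,18] [18,22] [22,23]
{[4,6]} hit by 6; {[7,8]} hit by 8; {[16,18],[18,22]} hit by 18; {[22,23]} hit by 23.
Points: 6, 8, 18, 23 (4 total).

6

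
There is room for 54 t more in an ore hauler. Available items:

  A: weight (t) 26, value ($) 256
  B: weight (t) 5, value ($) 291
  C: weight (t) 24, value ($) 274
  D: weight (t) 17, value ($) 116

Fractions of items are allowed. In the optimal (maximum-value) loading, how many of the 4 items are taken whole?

2

Order: B (291/5=58.20) > C (274/24=11.42) > A (256/26=9.85) > D (116/17=6.82)
Fill: take B (5 @ 291) → take C (24 @ 274) → take 25/26 of A → 246.15; 54/54 used.
2 item(s) taken whole; one partial (take 25/26 of A).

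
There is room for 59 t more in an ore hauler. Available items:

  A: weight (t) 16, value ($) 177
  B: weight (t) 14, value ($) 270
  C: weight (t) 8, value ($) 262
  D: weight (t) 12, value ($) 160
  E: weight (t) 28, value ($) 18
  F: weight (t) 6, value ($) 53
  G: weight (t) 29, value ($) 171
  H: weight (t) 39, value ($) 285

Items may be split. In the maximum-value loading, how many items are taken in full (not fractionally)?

5

Greedy by value/weight ratio, highest first.
Order: C (262/8=32.75) > B (270/14=19.29) > D (160/12=13.33) > A (177/16=11.06) > F (53/6=8.83) > H (285/39=7.31) > G (171/29=5.90) > E (18/28=0.64)
Fill: take C (8 @ 262) → take B (14 @ 270) → take D (12 @ 160) → take A (16 @ 177) → take F (6 @ 53) → take 3/39 of H → 21.92; 59/59 used.
5 item(s) taken whole; one partial (take 3/39 of H).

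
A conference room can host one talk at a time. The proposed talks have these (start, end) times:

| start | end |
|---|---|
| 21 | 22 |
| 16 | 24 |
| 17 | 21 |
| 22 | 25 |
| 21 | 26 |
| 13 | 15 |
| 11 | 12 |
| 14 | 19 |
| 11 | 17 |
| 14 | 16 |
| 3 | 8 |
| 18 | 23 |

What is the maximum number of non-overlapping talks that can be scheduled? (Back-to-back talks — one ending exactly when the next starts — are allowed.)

Sorted by end: (3,8)  (11,12)  (13,15)  (14,16)  (11,17)  (14,19)  (17,21)  (21,22)  (18,23)  (16,24)  (22,25)  (21,26)
take (3,8); take (11,12); take (13,15); skip (11,17); take (17,21); take (21,22); skip (18,23); skip (16,24); take (22,25).
Selected 6 talks.

6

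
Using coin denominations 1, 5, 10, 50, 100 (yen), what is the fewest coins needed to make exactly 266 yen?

Greedy: take as many of the largest coin as possible, then repeat with the remainder.
266 = 2×100 + 1×50 + 1×10 + 1×5 + 1×1
Total coins = 2 + 1 + 1 + 1 + 1 = 6

6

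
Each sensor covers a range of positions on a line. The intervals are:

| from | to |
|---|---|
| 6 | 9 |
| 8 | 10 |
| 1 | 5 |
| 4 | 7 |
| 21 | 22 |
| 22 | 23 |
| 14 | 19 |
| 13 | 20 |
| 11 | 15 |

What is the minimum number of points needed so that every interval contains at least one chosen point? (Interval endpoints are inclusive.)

4

By right end: [1,5]  [4,7]  [6,9]  [8,10]  [11,15]  [14,19]  [13,20]  [21,22]  [22,23]
[1,5] uncovered → point at 5; [6,9] uncovered → point at 9; [11,15] uncovered → point at 15; [21,22] uncovered → point at 22.
Points: 5, 9, 15, 22 (4 total).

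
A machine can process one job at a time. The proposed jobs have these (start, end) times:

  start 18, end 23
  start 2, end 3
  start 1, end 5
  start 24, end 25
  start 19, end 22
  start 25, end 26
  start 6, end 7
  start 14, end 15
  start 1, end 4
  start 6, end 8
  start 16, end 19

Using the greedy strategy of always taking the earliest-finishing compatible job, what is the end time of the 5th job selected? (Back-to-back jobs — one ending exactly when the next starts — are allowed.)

22

By end time: (2,3), (1,4), (1,5), (6,7), (6,8), (14,15), (16,19), (19,22), (18,23), (24,25), (25,26).
Pick (2,3); next start ≥ 3 → (6,7); next start ≥ 7 → (14,15); next start ≥ 15 → (16,19); next start ≥ 19 → (19,22); next start ≥ 22 → (24,25); next start ≥ 25 → (25,26).
Selected: (2,3) (6,7) (14,15) (16,19) (19,22) (24,25) (25,26)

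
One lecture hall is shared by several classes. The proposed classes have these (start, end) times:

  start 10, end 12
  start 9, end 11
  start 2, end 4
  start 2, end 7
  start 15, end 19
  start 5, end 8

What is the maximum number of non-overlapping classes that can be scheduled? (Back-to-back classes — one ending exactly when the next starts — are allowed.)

Order by finish time; keep every interval that doesn't clash with the previous kept one.
By end time: (2,4), (2,7), (5,8), (9,11), (10,12), (15,19).
Pick (2,4); next start ≥ 4 → (5,8); next start ≥ 8 → (9,11); next start ≥ 11 → (15,19).
Selected 4 classes.

4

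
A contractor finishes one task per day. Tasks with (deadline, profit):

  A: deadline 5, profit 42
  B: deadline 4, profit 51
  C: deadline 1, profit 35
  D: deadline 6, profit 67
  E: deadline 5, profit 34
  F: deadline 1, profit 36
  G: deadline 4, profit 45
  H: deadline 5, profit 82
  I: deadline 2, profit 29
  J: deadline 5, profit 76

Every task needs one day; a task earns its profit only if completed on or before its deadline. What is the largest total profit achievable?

363

Sort by profit descending; place each in the latest free slot ≤ its deadline.
Profit order: H=82 J=76 D=67 B=51 G=45 A=42 F=36 C=35 E=34 I=29
Assign: H→slot 5, J→slot 4, D→slot 6, B→slot 3, G→slot 2, A→slot 1, F skipped, C skipped, E skipped, I skipped.
Slots: [1:A] [2:G] [3:B] [4:J] [5:H] [6:D]
Profit = 42 + 45 + 51 + 76 + 82 + 67 = 363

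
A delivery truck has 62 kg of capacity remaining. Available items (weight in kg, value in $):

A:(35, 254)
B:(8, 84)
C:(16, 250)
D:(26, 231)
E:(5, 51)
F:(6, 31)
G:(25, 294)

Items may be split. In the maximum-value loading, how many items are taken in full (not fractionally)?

4

Sort by value per unit weight and fill in that order.
Order: C (250/16=15.62) > G (294/25=11.76) > B (84/8=10.50) > E (51/5=10.20) > D (231/26=8.88) > A (254/35=7.26) > F (31/6=5.17)
Fill: take C (16 @ 250) → take G (25 @ 294) → take B (8 @ 84) → take E (5 @ 51) → take 8/26 of D → 71.08; 62/62 used.
4 item(s) taken whole; one partial (take 8/26 of D).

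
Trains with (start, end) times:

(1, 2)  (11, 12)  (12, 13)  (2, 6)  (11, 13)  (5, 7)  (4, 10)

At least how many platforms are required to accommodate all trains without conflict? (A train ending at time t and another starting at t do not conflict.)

3

starts: [1, 2, 4, 5, 11, 11, 12]
ends:   [2, 6, 7, 10, 12, 13, 13]
s1→1 e2→0 s2→1 s4→2 s5→3  — peak 3.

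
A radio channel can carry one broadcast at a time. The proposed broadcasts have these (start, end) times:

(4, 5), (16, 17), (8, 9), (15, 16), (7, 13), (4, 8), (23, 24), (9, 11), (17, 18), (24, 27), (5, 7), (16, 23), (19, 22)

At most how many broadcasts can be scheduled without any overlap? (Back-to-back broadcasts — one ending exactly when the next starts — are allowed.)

10

By end time: (4,5), (5,7), (4,8), (8,9), (9,11), (7,13), (15,16), (16,17), (17,18), (19,22), (16,23), (23,24), (24,27).
Pick (4,5); next start ≥ 5 → (5,7); next start ≥ 7 → (8,9); next start ≥ 9 → (9,11); next start ≥ 11 → (15,16); next start ≥ 16 → (16,17); next start ≥ 17 → (17,18); next start ≥ 18 → (19,22); next start ≥ 22 → (23,24); next start ≥ 24 → (24,27).
Selected 10 broadcasts.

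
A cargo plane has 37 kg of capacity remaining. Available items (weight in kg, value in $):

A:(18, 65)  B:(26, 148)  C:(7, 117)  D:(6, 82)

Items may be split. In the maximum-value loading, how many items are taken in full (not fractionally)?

Sort by value per unit weight and fill in that order.
Order: C (117/7=16.71) > D (82/6=13.67) > B (148/26=5.69) > A (65/18=3.61)
Fill: take C (7 @ 117) → take D (6 @ 82) → take 24/26 of B → 136.62; 37/37 used.
2 item(s) taken whole; one partial (take 24/26 of B).

2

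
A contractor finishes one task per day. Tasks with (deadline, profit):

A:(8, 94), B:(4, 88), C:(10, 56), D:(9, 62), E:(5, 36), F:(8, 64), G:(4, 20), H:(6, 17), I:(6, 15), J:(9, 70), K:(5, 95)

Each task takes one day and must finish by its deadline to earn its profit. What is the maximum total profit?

602

Take jobs in profit order; each goes to the latest open slot no later than its deadline.
By profit: K(d5,95), A(d8,94), B(d4,88), J(d9,70), F(d8,64), D(d9,62), C(d10,56), E(d5,36), G(d4,20), H(d6,17), I(d6,15)
K→slot 5; A→slot 8; B→slot 4; J→slot 9; F→slot 7; D→slot 6; C→slot 10; E→slot 3; G→slot 2; H→slot 1; I skipped.
Profit = 17 + 20 + 36 + 88 + 95 + 62 + 64 + 94 + 70 + 56 = 602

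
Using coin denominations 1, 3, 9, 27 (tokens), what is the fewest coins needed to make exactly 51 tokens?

5

51 = 1×27 + 2×9 + 2×3
Total coins = 1 + 2 + 2 = 5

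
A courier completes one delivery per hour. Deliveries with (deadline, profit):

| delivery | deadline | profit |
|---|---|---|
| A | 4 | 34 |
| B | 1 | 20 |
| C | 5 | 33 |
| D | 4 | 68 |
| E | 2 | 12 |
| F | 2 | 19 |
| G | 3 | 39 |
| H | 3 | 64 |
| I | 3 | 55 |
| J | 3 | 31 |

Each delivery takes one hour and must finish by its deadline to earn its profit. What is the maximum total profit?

By profit: D(d4,68), H(d3,64), I(d3,55), G(d3,39), A(d4,34), C(d5,33), J(d3,31), B(d1,20), F(d2,19), E(d2,12)
D→slot 4; H→slot 3; I→slot 2; G→slot 1; A skipped; C→slot 5; J skipped; B skipped; F skipped; E skipped.
Profit = 39 + 55 + 64 + 68 + 33 = 259

259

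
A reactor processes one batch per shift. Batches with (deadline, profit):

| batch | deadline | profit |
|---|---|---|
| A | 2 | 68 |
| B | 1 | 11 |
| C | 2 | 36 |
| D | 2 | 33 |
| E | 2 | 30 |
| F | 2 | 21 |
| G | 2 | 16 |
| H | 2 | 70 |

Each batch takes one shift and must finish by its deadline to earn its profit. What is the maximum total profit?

138

Profit order: H=70 A=68 C=36 D=33 E=30 F=21 G=16 B=11
Assign: H→slot 2, A→slot 1, C skipped, D skipped, E skipped, F skipped, G skipped, B skipped.
Slots: [1:A] [2:H]
Profit = 68 + 70 = 138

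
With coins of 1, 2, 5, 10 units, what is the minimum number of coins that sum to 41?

Use the largest denomination that fits, subtract, and repeat.
41 = 4×10 + 1×1
Total coins = 4 + 1 = 5

5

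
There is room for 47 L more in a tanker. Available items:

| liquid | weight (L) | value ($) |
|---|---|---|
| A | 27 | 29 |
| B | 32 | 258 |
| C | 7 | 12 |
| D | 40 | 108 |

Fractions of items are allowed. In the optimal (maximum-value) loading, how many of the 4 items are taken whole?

Greedy by value/weight ratio, highest first.
Ratios (sorted): B 8.06, D 2.70, C 1.71, A 1.07
take B (32 @ 258); take 15/40 of D → 40.50. Capacity used 47/47.
1 item(s) taken whole; one partial (take 15/40 of D).

1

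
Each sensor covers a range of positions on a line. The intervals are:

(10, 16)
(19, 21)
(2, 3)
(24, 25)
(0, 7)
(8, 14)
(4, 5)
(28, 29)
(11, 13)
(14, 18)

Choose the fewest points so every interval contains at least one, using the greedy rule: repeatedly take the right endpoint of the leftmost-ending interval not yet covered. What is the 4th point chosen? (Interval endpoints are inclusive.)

By right end: [2,3]  [4,5]  [0,7]  [11,13]  [8,14]  [10,16]  [14,18]  [19,21]  [24,25]  [28,29]
[2,3] uncovered → point at 3; [4,5] uncovered → point at 5; [11,13] uncovered → point at 13; [14,18] uncovered → point at 18; [19,21] uncovered → point at 21; [24,25] uncovered → point at 25; [28,29] uncovered → point at 29.
Points: 3, 5, 13, 18, 21, 25, 29 (7 total).

18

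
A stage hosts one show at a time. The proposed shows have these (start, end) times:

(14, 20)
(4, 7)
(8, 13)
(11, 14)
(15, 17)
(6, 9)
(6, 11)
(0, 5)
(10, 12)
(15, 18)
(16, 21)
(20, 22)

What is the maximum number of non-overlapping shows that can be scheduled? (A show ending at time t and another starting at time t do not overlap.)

Greedy by earliest finish: after sorting by end time, pick each interval compatible with the last pick.
Sorted by end: (0,5)  (4,7)  (6,9)  (6,11)  (10,12)  (8,13)  (11,14)  (15,17)  (15,18)  (14,20)  (16,21)  (20,22)
take (0,5); take (6,9); skip (6,11); take (10,12); take (15,17); skip (16,21); take (20,22).
Selected 5 shows.

5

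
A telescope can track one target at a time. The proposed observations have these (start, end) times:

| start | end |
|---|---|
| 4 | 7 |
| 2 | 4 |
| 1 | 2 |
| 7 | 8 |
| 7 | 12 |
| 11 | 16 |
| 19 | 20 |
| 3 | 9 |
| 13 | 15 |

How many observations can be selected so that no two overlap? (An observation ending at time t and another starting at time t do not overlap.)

6

Order by finish time; keep every interval that doesn't clash with the previous kept one.
Sorted by end: (1,2)  (2,4)  (4,7)  (7,8)  (3,9)  (7,12)  (13,15)  (11,16)  (19,20)
take (1,2); take (2,4); take (4,7); take (7,8); skip (3,9); skip (7,12); take (13,15); take (19,20).
Selected 6 observations.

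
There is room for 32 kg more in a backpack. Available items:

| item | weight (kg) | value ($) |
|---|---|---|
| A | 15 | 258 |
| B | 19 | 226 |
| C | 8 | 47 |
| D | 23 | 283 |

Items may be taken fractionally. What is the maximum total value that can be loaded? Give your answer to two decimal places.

467.17

Order: A (258/15=17.20) > D (283/23=12.30) > B (226/19=11.89) > C (47/8=5.88)
Fill: take A (15 @ 258) → take 17/23 of D → 209.17; 32/32 used.
Total value = 467.17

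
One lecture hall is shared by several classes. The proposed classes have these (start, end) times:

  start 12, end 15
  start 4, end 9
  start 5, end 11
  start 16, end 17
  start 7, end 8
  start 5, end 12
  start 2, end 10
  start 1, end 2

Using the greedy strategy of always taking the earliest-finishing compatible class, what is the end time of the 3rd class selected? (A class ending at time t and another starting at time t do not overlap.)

Sorted by end: (1,2)  (7,8)  (4,9)  (2,10)  (5,11)  (5,12)  (12,15)  (16,17)
take (1,2); take (7,8); take (12,15); take (16,17).
Selected: (1,2) (7,8) (12,15) (16,17)

15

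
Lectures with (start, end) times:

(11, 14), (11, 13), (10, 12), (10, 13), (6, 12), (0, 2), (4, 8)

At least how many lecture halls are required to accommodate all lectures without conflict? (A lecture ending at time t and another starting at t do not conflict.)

Count concurrent intervals with a sweep; the peak is the room count.
Events (time:±→running): 0:+→1 2:-→0 4:+→1 6:+→2 8:-→1 10:+→2 10:+→3 11:+→4 11:+→5 … peak 5.

5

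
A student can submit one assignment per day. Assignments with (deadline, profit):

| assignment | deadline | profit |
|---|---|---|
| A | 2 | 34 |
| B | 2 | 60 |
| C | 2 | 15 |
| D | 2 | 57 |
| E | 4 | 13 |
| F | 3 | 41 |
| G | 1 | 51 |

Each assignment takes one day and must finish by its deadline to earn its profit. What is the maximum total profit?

Take jobs in profit order; each goes to the latest open slot no later than its deadline.
By profit: B(d2,60), D(d2,57), G(d1,51), F(d3,41), A(d2,34), C(d2,15), E(d4,13)
B→slot 2; D→slot 1; G skipped; F→slot 3; A skipped; C skipped; E→slot 4.
Profit = 57 + 60 + 41 + 13 = 171

171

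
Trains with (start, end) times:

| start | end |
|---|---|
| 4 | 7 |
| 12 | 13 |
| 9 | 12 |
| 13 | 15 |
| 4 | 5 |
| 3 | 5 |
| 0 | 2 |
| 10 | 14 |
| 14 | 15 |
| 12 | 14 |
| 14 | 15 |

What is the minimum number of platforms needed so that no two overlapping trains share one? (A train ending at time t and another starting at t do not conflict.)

The answer is the maximum number of intervals overlapping at any instant.
Events (time:±→running): 0:+→1 2:-→0 3:+→1 4:+→2 4:+→3 … peak 3.

3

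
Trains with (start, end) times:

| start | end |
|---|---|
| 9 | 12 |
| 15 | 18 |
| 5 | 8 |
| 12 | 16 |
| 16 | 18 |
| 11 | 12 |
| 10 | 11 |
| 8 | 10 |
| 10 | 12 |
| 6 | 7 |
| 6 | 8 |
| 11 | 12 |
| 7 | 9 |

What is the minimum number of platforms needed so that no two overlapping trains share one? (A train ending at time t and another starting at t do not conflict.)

4

starts: [5, 6, 6, 7, 8, 9, 10, 10, 11, 11, 12, 15, 16]
ends:   [7, 8, 8, 9, 10, 11, 12, 12, 12, 12, 16, 18, 18]
s5→1 s6→2 s6→3 e7→2 s7→3 e8→2 e8→1 s8→2 e9→1 s9→2 e10→1 s10→2 s10→3 e11→2 s11→3 s11→4  — peak 4.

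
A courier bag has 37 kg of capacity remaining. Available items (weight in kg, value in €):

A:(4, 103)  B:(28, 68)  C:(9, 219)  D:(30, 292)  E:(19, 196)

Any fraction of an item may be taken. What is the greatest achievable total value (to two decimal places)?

Order: A (103/4=25.75) > C (219/9=24.33) > E (196/19=10.32) > D (292/30=9.73) > B (68/28=2.43)
Fill: take A (4 @ 103) → take C (9 @ 219) → take E (19 @ 196) → take 5/30 of D → 48.67; 37/37 used.
Total value = 566.67

566.67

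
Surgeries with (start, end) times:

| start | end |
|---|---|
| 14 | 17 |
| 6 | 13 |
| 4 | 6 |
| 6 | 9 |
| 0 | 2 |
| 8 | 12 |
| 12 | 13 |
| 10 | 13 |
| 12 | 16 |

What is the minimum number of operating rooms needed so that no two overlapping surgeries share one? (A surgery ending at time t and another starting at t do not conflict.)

Count concurrent intervals with a sweep; the peak is the room count.
starts: [0, 4, 6, 6, 8, 10, 12, 12, 14]
ends:   [2, 6, 9, 12, 13, 13, 13, 16, 17]
s0→1 e2→0 s4→1 e6→0 s6→1 s6→2 s8→3 e9→2 s10→3 e12→2 s12→3 s12→4  — peak 4.

4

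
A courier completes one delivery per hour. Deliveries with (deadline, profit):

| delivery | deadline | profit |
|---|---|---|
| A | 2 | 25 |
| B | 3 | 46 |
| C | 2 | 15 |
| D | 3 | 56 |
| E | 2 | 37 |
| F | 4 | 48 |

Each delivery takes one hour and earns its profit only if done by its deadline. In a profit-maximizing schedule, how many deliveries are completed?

4

Sort by profit descending; place each in the latest free slot ≤ its deadline.
Profit order: D=56 F=48 B=46 E=37 A=25 C=15
Assign: D→slot 3, F→slot 4, B→slot 2, E→slot 1, A skipped, C skipped.
Slots: [1:E] [2:B] [3:D] [4:F]
4 of 6 scheduled.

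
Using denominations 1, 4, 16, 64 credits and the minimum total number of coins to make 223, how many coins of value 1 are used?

3

223 = 3×64 + 1×16 + 3×4 + 3×1
Count of 1: 3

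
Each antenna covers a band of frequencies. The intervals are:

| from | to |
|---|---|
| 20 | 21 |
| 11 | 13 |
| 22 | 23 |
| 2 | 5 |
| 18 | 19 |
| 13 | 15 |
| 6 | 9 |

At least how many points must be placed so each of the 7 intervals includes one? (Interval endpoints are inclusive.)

Sort by right endpoint; whenever an interval is uncovered, place a point at its right end.
Sorted: [2,5] [6,9] [11,13] [13,15] [18,19] [20,21] [22,23]
{[2,5]} hit by 5; {[6,9]} hit by 9; {[11,13],[13,15]} hit by 13; {[18,19]} hit by 19; {[20,21]} hit by 21; {[22,23]} hit by 23.
Points: 5, 9, 13, 19, 21, 23 (6 total).

6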